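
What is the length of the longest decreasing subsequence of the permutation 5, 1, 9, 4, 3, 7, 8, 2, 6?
4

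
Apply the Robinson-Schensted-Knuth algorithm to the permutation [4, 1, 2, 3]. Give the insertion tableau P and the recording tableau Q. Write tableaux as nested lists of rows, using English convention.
Insert each entry of the permutation into P by Schensted row insertion, recording in Q the position of each new cell.

Insert 4: appended to row 1. P = [[4]].
Insert 1: 1 bumps 4 from row 1; 4 starts row 2. P = [[1], [4]].
Insert 2: appended to row 1. P = [[1, 2], [4]].
Insert 3: appended to row 1. P = [[1, 2, 3], [4]].

So P = [[1, 2, 3], [4]], Q = [[1, 3, 4], [2]].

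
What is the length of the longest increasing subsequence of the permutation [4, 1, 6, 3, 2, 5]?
3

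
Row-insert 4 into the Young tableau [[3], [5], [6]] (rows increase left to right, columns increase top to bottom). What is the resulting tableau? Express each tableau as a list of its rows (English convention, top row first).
[[3, 4], [5], [6]]

4 is larger than every entry of row 1, so it is appended to row 1. The new tableau is [[3, 4], [5], [6]].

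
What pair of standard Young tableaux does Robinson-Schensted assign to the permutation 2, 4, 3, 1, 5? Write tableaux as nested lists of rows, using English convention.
P = [[1, 3, 5], [2], [4]], Q = [[1, 2, 5], [3], [4]]

Insert each entry of the permutation into P by Schensted row insertion, recording in Q the position of each new cell.

After inserting 2: P = [[2]].
After inserting 4: P = [[2, 4]].
After inserting 3: P = [[2, 3], [4]].
After inserting 1: P = [[1, 3], [2], [4]].
After inserting 5: P = [[1, 3, 5], [2], [4]].

So P = [[1, 3, 5], [2], [4]], Q = [[1, 2, 5], [3], [4]].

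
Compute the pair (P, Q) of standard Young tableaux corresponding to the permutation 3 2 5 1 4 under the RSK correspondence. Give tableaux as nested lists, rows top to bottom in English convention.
P = [[1, 4], [2, 5], [3]], Q = [[1, 3], [2, 5], [4]]

Insert each entry of the permutation into P by Schensted row insertion, recording in Q the position of each new cell.

Insert 3: appended to row 1. P = [[3]].
Insert 2: 2 bumps 3 from row 1; 3 starts row 2. P = [[2], [3]].
Insert 5: appended to row 1. P = [[2, 5], [3]].
Insert 1: 1 bumps 2 from row 1; 2 bumps 3 from row 2; 3 starts row 3. P = [[1, 5], [2], [3]].
Insert 4: 4 bumps 5 from row 1; 5 appends to row 2. P = [[1, 4], [2, 5], [3]].

So P = [[1, 4], [2, 5], [3]], Q = [[1, 3], [2, 5], [4]].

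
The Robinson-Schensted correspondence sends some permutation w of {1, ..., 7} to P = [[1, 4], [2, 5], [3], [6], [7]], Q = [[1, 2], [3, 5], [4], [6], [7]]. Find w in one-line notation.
3 7 6 2 5 4 1

Reverse the RSK construction: for i from n down to 1, find the cell of Q containing i, remove the entry at that cell from P, and reverse-bump it up through P; the value ejected from row 1 is w(i).

Step i=7: Q has 7 at row 5, column 1; remove 7 from row 5 of P and reverse-bump: 7 enters row 4 and ejects 6; 6 enters row 3 and ejects 3; 3 enters row 2 and ejects 2; 2 enters row 1 and ejects 1. So w(7) = 1. P is now [[2, 4], [3, 5], [6], [7]].
Step i=6: Q has 6 at row 4, column 1; remove 7 from row 4 of P and reverse-bump: 7 enters row 3 and ejects 6; 6 enters row 2 and ejects 5; 5 enters row 1 and ejects 4. So w(6) = 4. P is now [[2, 5], [3, 6], [7]].
Step i=5: Q has 5 at row 2, column 2; remove 6 from row 2 of P and reverse-bump: 6 enters row 1 and ejects 5. So w(5) = 5. P is now [[2, 6], [3], [7]].
Step i=4: Q has 4 at row 3, column 1; remove 7 from row 3 of P and reverse-bump: 7 enters row 2 and ejects 3; 3 enters row 1 and ejects 2. So w(4) = 2. P is now [[3, 6], [7]].
Step i=3: Q has 3 at row 2, column 1; remove 7 from row 2 of P and reverse-bump: 7 enters row 1 and ejects 6. So w(3) = 6. P is now [[3, 7]].
Step i=2: Q has 2 at row 1, column 2; remove that cell from P, ejecting 7. So w(2) = 7. P is now [[3]].
Step i=1: Q has 1 at row 1, column 1; remove that cell from P, ejecting 3. So w(1) = 3. P is now [].

So w = 3 7 6 2 5 4 1.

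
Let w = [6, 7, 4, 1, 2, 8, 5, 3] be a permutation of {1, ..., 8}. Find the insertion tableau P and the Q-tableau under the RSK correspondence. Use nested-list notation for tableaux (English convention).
Insert each entry of the permutation into P by Schensted row insertion, recording in Q the position of each new cell.

After inserting 6: P = [[6]].
After inserting 7: P = [[6, 7]].
After inserting 4: P = [[4, 7], [6]].
After inserting 1: P = [[1, 7], [4], [6]].
After inserting 2: P = [[1, 2], [4, 7], [6]].
After inserting 8: P = [[1, 2, 8], [4, 7], [6]].
After inserting 5: P = [[1, 2, 5], [4, 7, 8], [6]].
After inserting 3: P = [[1, 2, 3], [4, 5, 8], [6, 7]].

So P = [[1, 2, 3], [4, 5, 8], [6, 7]], Q = [[1, 2, 6], [3, 5, 7], [4, 8]].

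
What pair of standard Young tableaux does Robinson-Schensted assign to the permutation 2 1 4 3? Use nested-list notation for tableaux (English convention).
Insert each entry of the permutation into P by Schensted row insertion, recording in Q the position of each new cell.

Insert 2: appended to row 1. P = [[2]], Q = [[1]].
Insert 1: 1 bumps 2 from row 1; 2 starts row 2. P = [[1], [2]], Q = [[1], [2]].
Insert 4: appended to row 1. P = [[1, 4], [2]], Q = [[1, 3], [2]].
Insert 3: 3 bumps 4 from row 1; 4 appends to row 2. P = [[1, 3], [2, 4]], Q = [[1, 3], [2, 4]].

So P = [[1, 3], [2, 4]], Q = [[1, 3], [2, 4]].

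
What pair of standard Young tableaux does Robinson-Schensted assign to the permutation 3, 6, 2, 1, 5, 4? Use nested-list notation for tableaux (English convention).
P = [[1, 4], [2, 5], [3, 6]], Q = [[1, 2], [3, 5], [4, 6]]

Insert each entry of the permutation into P by Schensted row insertion, recording in Q the position of each new cell.

Insert 3: appended to row 1. P = [[3]].
Insert 6: appended to row 1. P = [[3, 6]].
Insert 2: 2 bumps 3 from row 1; 3 starts row 2. P = [[2, 6], [3]].
Insert 1: 1 bumps 2 from row 1; 2 bumps 3 from row 2; 3 starts row 3. P = [[1, 6], [2], [3]].
Insert 5: 5 bumps 6 from row 1; 6 appends to row 2. P = [[1, 5], [2, 6], [3]].
Insert 4: 4 bumps 5 from row 1; 5 bumps 6 from row 2; 6 appends to row 3. P = [[1, 4], [2, 5], [3, 6]].

So P = [[1, 4], [2, 5], [3, 6]], Q = [[1, 2], [3, 5], [4, 6]].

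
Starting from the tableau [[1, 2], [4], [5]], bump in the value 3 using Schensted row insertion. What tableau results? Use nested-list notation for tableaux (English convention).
3 is larger than every entry of row 1, so it is appended to row 1. The new tableau is [[1, 2, 3], [4], [5]].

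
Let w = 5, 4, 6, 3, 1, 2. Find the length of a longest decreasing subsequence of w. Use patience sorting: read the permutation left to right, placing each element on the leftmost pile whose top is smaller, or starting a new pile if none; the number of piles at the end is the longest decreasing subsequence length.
4

5: new pile. tops = [5]
4: new pile. tops = [5, 4]
6: onto pile 1 (replacing 5). tops = [6, 4]
3: new pile. tops = [6, 4, 3]
1: new pile. tops = [6, 4, 3, 1]
2: onto pile 4 (replacing 1). tops = [6, 4, 3, 2]

4 piles, so the longest decreasing subsequence has length 4.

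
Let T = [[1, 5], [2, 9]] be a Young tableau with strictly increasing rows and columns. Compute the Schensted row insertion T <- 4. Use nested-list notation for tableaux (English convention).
[[1, 4], [2, 5], [9]]

In row 1, 4 replaces 5 (the leftmost entry greater than 4); 5 is bumped to row 2. In row 2, 5 replaces 9 (the leftmost entry greater than 5); 9 is bumped to row 3. 9 starts a new row 3. The new tableau is [[1, 4], [2, 5], [9]].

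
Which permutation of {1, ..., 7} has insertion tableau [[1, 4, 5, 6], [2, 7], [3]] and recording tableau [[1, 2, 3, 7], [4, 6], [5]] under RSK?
3 4 7 2 1 5 6

Reverse the RSK construction: for i from n down to 1, find the cell of Q containing i, remove the entry at that cell from P, and reverse-bump it up through P; the value ejected from row 1 is w(i).

Step i=7: Q has 7 at row 1, column 4; remove that cell from P, ejecting 6. So w(7) = 6. P is now [[1, 4, 5], [2, 7], [3]].
Step i=6: Q has 6 at row 2, column 2; remove 7 from row 2 of P and reverse-bump: 7 enters row 1 and ejects 5. So w(6) = 5. P is now [[1, 4, 7], [2], [3]].
Step i=5: Q has 5 at row 3, column 1; remove 3 from row 3 of P and reverse-bump: 3 enters row 2 and ejects 2; 2 enters row 1 and ejects 1. So w(5) = 1. P is now [[2, 4, 7], [3]].
Step i=4: Q has 4 at row 2, column 1; remove 3 from row 2 of P and reverse-bump: 3 enters row 1 and ejects 2. So w(4) = 2. P is now [[3, 4, 7]].
Step i=3: Q has 3 at row 1, column 3; remove that cell from P, ejecting 7. So w(3) = 7. P is now [[3, 4]].
Step i=2: Q has 2 at row 1, column 2; remove that cell from P, ejecting 4. So w(2) = 4. P is now [[3]].
Step i=1: Q has 1 at row 1, column 1; remove that cell from P, ejecting 3. So w(1) = 3. P is now [].

So w = 3 4 7 2 1 5 6.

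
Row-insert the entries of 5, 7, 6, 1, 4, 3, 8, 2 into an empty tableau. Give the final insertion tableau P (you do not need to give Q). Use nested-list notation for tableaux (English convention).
Insert 5: appended to row 1. P = [[5]].
Insert 7: appended to row 1. P = [[5, 7]].
Insert 6: 6 bumps 7 from row 1; 7 starts row 2. P = [[5, 6], [7]].
Insert 1: 1 bumps 5 from row 1; 5 bumps 7 from row 2; 7 starts row 3. P = [[1, 6], [5], [7]].
Insert 4: 4 bumps 6 from row 1; 6 appends to row 2. P = [[1, 4], [5, 6], [7]].
Insert 3: 3 bumps 4 from row 1; 4 bumps 5 from row 2; 5 bumps 7 from row 3; 7 starts row 4. P = [[1, 3], [4, 6], [5], [7]].
Insert 8: appended to row 1. P = [[1, 3, 8], [4, 6], [5], [7]].
Insert 2: 2 bumps 3 from row 1; 3 bumps 4 from row 2; 4 bumps 5 from row 3; 5 bumps 7 from row 4; 7 starts row 5. P = [[1, 2, 8], [3, 6], [4], [5], [7]].

So P = [[1, 2, 8], [3, 6], [4], [5], [7]].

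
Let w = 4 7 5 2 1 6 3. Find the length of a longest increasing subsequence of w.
3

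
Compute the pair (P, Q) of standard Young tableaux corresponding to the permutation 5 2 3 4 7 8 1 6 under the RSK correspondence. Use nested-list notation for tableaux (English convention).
Insert each entry of the permutation into P by Schensted row insertion, recording in Q the position of each new cell.

After inserting 5: P = [[5]].
After inserting 2: P = [[2], [5]].
After inserting 3: P = [[2, 3], [5]].
After inserting 4: P = [[2, 3, 4], [5]].
After inserting 7: P = [[2, 3, 4, 7], [5]].
After inserting 8: P = [[2, 3, 4, 7, 8], [5]].
After inserting 1: P = [[1, 3, 4, 7, 8], [2], [5]].
After inserting 6: P = [[1, 3, 4, 6, 8], [2, 7], [5]].

So P = [[1, 3, 4, 6, 8], [2, 7], [5]], Q = [[1, 3, 4, 5, 6], [2, 8], [7]].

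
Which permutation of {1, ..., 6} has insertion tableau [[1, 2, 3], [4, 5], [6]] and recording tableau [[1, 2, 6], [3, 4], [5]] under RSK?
Reverse the RSK construction: for i from n down to 1, find the cell of Q containing i, remove the entry at that cell from P, and reverse-bump it up through P; the value ejected from row 1 is w(i).

Step i=6: Q has 6 at row 1, column 3; remove that cell from P, ejecting 3. So w(6) = 3. P is now [[1, 2], [4, 5], [6]].
Step i=5: Q has 5 at row 3, column 1; remove 6 from row 3 of P and reverse-bump: 6 enters row 2 and ejects 5; 5 enters row 1 and ejects 2. So w(5) = 2. P is now [[1, 5], [4, 6]].
Step i=4: Q has 4 at row 2, column 2; remove 6 from row 2 of P and reverse-bump: 6 enters row 1 and ejects 5. So w(4) = 5. P is now [[1, 6], [4]].
Step i=3: Q has 3 at row 2, column 1; remove 4 from row 2 of P and reverse-bump: 4 enters row 1 and ejects 1. So w(3) = 1. P is now [[4, 6]].
Step i=2: Q has 2 at row 1, column 2; remove that cell from P, ejecting 6. So w(2) = 6. P is now [[4]].
Step i=1: Q has 1 at row 1, column 1; remove that cell from P, ejecting 4. So w(1) = 4. P is now [].

So w = 4 6 1 5 2 3.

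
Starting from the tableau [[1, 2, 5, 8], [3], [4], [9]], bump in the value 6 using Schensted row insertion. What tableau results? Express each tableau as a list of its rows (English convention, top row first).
In row 1, 6 replaces 8 (the leftmost entry greater than 6); 8 is bumped to row 2. 8 is appended to row 2. The new tableau is [[1, 2, 5, 6], [3, 8], [4], [9]].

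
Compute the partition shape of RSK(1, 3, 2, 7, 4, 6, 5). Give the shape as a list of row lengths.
[4, 2, 1]

Row-insert each entry into an empty tableau.

After inserting 1: P = [[1]].
After inserting 3: P = [[1, 3]].
After inserting 2: P = [[1, 2], [3]].
After inserting 7: P = [[1, 2, 7], [3]].
After inserting 4: P = [[1, 2, 4], [3, 7]].
After inserting 6: P = [[1, 2, 4, 6], [3, 7]].
After inserting 5: P = [[1, 2, 4, 5], [3, 6], [7]].

The final insertion tableau P = [[1, 2, 4, 5], [3, 6], [7]] has shape [4, 2, 1].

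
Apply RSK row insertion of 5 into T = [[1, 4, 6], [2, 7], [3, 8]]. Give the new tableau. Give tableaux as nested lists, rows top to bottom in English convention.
In row 1, 5 replaces 6 (the leftmost entry greater than 5); 6 is bumped to row 2. In row 2, 6 replaces 7 (the leftmost entry greater than 6); 7 is bumped to row 3. In row 3, 7 replaces 8 (the leftmost entry greater than 7); 8 is bumped to row 4. 8 starts a new row 4. The new tableau is [[1, 4, 5], [2, 6], [3, 7], [8]].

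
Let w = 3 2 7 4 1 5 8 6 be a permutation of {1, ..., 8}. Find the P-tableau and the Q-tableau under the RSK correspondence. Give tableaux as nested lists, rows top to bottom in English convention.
Insert each entry of the permutation into P by Schensted row insertion, recording in Q the position of each new cell.

Insert 3: appended to row 1. P = [[3]], Q = [[1]].
Insert 2: 2 bumps 3 from row 1; 3 starts row 2. P = [[2], [3]], Q = [[1], [2]].
Insert 7: appended to row 1. P = [[2, 7], [3]], Q = [[1, 3], [2]].
Insert 4: 4 bumps 7 from row 1; 7 appends to row 2. P = [[2, 4], [3, 7]], Q = [[1, 3], [2, 4]].
Insert 1: 1 bumps 2 from row 1; 2 bumps 3 from row 2; 3 starts row 3. P = [[1, 4], [2, 7], [3]], Q = [[1, 3], [2, 4], [5]].
Insert 5: appended to row 1. P = [[1, 4, 5], [2, 7], [3]], Q = [[1, 3, 6], [2, 4], [5]].
Insert 8: appended to row 1. P = [[1, 4, 5, 8], [2, 7], [3]], Q = [[1, 3, 6, 7], [2, 4], [5]].
Insert 6: 6 bumps 8 from row 1; 8 appends to row 2. P = [[1, 4, 5, 6], [2, 7, 8], [3]], Q = [[1, 3, 6, 7], [2, 4, 8], [5]].

So P = [[1, 4, 5, 6], [2, 7, 8], [3]], Q = [[1, 3, 6, 7], [2, 4, 8], [5]].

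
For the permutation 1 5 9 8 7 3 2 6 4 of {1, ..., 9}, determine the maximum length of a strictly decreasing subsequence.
5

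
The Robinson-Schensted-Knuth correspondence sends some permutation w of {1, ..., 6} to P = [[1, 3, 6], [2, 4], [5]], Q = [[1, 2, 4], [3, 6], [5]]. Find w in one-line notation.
2 5 4 6 1 3

Reverse the RSK construction: for i from n down to 1, find the cell of Q containing i, remove the entry at that cell from P, and reverse-bump it up through P; the value ejected from row 1 is w(i).

Step i=6: Q has 6 at row 2, column 2; remove 4 from row 2 of P and reverse-bump: 4 enters row 1 and ejects 3. So w(6) = 3. P is now [[1, 4, 6], [2], [5]].
Step i=5: Q has 5 at row 3, column 1; remove 5 from row 3 of P and reverse-bump: 5 enters row 2 and ejects 2; 2 enters row 1 and ejects 1. So w(5) = 1. P is now [[2, 4, 6], [5]].
Step i=4: Q has 4 at row 1, column 3; remove that cell from P, ejecting 6. So w(4) = 6. P is now [[2, 4], [5]].
Step i=3: Q has 3 at row 2, column 1; remove 5 from row 2 of P and reverse-bump: 5 enters row 1 and ejects 4. So w(3) = 4. P is now [[2, 5]].
Step i=2: Q has 2 at row 1, column 2; remove that cell from P, ejecting 5. So w(2) = 5. P is now [[2]].
Step i=1: Q has 1 at row 1, column 1; remove that cell from P, ejecting 2. So w(1) = 2. P is now [].

So w = 2 5 4 6 1 3.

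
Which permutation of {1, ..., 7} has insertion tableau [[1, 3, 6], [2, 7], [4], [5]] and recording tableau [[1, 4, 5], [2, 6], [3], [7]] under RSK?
Reverse the RSK construction: for i from n down to 1, find the cell of Q containing i, remove the entry at that cell from P, and reverse-bump it up through P; the value ejected from row 1 is w(i).

Step i=7: Q has 7 at row 4, column 1; remove 5 from row 4 of P and reverse-bump: 5 enters row 3 and ejects 4; 4 enters row 2 and ejects 2; 2 enters row 1 and ejects 1. So w(7) = 1. P is now [[2, 3, 6], [4, 7], [5]].
Step i=6: Q has 6 at row 2, column 2; remove 7 from row 2 of P and reverse-bump: 7 enters row 1 and ejects 6. So w(6) = 6. P is now [[2, 3, 7], [4], [5]].
Step i=5: Q has 5 at row 1, column 3; remove that cell from P, ejecting 7. So w(5) = 7. P is now [[2, 3], [4], [5]].
Step i=4: Q has 4 at row 1, column 2; remove that cell from P, ejecting 3. So w(4) = 3. P is now [[2], [4], [5]].
Step i=3: Q has 3 at row 3, column 1; remove 5 from row 3 of P and reverse-bump: 5 enters row 2 and ejects 4; 4 enters row 1 and ejects 2. So w(3) = 2. P is now [[4], [5]].
Step i=2: Q has 2 at row 2, column 1; remove 5 from row 2 of P and reverse-bump: 5 enters row 1 and ejects 4. So w(2) = 4. P is now [[5]].
Step i=1: Q has 1 at row 1, column 1; remove that cell from P, ejecting 5. So w(1) = 5. P is now [].

So w = 5 4 2 3 7 6 1.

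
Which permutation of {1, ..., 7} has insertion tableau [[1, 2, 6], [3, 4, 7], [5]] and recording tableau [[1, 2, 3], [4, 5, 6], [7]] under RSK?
Reverse the RSK construction: for i from n down to 1, find the cell of Q containing i, remove the entry at that cell from P, and reverse-bump it up through P; the value ejected from row 1 is w(i).

Step i=7: Q has 7 at row 3, column 1; remove 5 from row 3 of P and reverse-bump: 5 enters row 2 and ejects 4; 4 enters row 1 and ejects 2. So w(7) = 2. P is now [[1, 4, 6], [3, 5, 7]].
Step i=6: Q has 6 at row 2, column 3; remove 7 from row 2 of P and reverse-bump: 7 enters row 1 and ejects 6. So w(6) = 6. P is now [[1, 4, 7], [3, 5]].
Step i=5: Q has 5 at row 2, column 2; remove 5 from row 2 of P and reverse-bump: 5 enters row 1 and ejects 4. So w(5) = 4. P is now [[1, 5, 7], [3]].
Step i=4: Q has 4 at row 2, column 1; remove 3 from row 2 of P and reverse-bump: 3 enters row 1 and ejects 1. So w(4) = 1. P is now [[3, 5, 7]].
Step i=3: Q has 3 at row 1, column 3; remove that cell from P, ejecting 7. So w(3) = 7. P is now [[3, 5]].
Step i=2: Q has 2 at row 1, column 2; remove that cell from P, ejecting 5. So w(2) = 5. P is now [[3]].
Step i=1: Q has 1 at row 1, column 1; remove that cell from P, ejecting 3. So w(1) = 3. P is now [].

So w = 3 5 7 1 4 6 2.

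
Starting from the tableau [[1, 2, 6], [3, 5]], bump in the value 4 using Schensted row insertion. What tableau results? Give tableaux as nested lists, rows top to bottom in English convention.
[[1, 2, 4], [3, 5, 6]]

In row 1, 4 replaces 6 (the leftmost entry greater than 4); 6 is bumped to row 2. 6 is appended to row 2. The new tableau is [[1, 2, 4], [3, 5, 6]].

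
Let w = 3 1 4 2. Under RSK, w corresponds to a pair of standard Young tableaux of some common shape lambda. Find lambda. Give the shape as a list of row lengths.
RSK row insertion gives P = [[1, 2], [3, 4]], which has shape [2, 2].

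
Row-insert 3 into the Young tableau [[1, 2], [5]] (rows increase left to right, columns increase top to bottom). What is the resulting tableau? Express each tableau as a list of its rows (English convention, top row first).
[[1, 2, 3], [5]]

3 is larger than every entry of row 1, so it is appended to row 1. The new tableau is [[1, 2, 3], [5]].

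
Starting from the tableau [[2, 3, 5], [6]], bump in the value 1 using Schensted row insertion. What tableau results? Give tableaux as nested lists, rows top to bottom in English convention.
In row 1, 1 replaces 2 (the leftmost entry greater than 1); 2 is bumped to row 2. In row 2, 2 replaces 6 (the leftmost entry greater than 2); 6 is bumped to row 3. 6 starts a new row 3. The new tableau is [[1, 3, 5], [2], [6]].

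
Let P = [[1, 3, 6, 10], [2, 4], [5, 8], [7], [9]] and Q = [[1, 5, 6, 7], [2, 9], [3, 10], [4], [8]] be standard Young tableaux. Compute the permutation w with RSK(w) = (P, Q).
9 7 5 2 4 8 10 1 6 3

Reverse RSK: for i = n, n-1, ..., 1, locate i in Q, remove the corresponding corner cell from P, and reverse-bump its entry up through P; the value ejected from row 1 is w(i).

So w = 9 7 5 2 4 8 10 1 6 3.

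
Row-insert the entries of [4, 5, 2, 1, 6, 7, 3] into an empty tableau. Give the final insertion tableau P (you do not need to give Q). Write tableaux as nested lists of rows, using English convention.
Insert 4: appended to row 1. P = [[4]].
Insert 5: appended to row 1. P = [[4, 5]].
Insert 2: 2 bumps 4 from row 1; 4 starts row 2. P = [[2, 5], [4]].
Insert 1: 1 bumps 2 from row 1; 2 bumps 4 from row 2; 4 starts row 3. P = [[1, 5], [2], [4]].
Insert 6: appended to row 1. P = [[1, 5, 6], [2], [4]].
Insert 7: appended to row 1. P = [[1, 5, 6, 7], [2], [4]].
Insert 3: 3 bumps 5 from row 1; 5 appends to row 2. P = [[1, 3, 6, 7], [2, 5], [4]].

So P = [[1, 3, 6, 7], [2, 5], [4]].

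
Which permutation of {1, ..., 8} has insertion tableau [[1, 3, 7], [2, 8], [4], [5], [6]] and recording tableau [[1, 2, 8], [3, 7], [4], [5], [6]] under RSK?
6 8 5 4 2 1 3 7

Reverse the RSK construction: for i from n down to 1, find the cell of Q containing i, remove the entry at that cell from P, and reverse-bump it up through P; the value ejected from row 1 is w(i).

Step i=8: Q has 8 at row 1, column 3; remove that cell from P, ejecting 7. So w(8) = 7. P is now [[1, 3], [2, 8], [4], [5], [6]].
Step i=7: Q has 7 at row 2, column 2; remove 8 from row 2 of P and reverse-bump: 8 enters row 1 and ejects 3. So w(7) = 3. P is now [[1, 8], [2], [4], [5], [6]].
Step i=6: Q has 6 at row 5, column 1; remove 6 from row 5 of P and reverse-bump: 6 enters row 4 and ejects 5; 5 enters row 3 and ejects 4; 4 enters row 2 and ejects 2; 2 enters row 1 and ejects 1. So w(6) = 1. P is now [[2, 8], [4], [5], [6]].
Step i=5: Q has 5 at row 4, column 1; remove 6 from row 4 of P and reverse-bump: 6 enters row 3 and ejects 5; 5 enters row 2 and ejects 4; 4 enters row 1 and ejects 2. So w(5) = 2. P is now [[4, 8], [5], [6]].
Step i=4: Q has 4 at row 3, column 1; remove 6 from row 3 of P and reverse-bump: 6 enters row 2 and ejects 5; 5 enters row 1 and ejects 4. So w(4) = 4. P is now [[5, 8], [6]].
Step i=3: Q has 3 at row 2, column 1; remove 6 from row 2 of P and reverse-bump: 6 enters row 1 and ejects 5. So w(3) = 5. P is now [[6, 8]].
Step i=2: Q has 2 at row 1, column 2; remove that cell from P, ejecting 8. So w(2) = 8. P is now [[6]].
Step i=1: Q has 1 at row 1, column 1; remove that cell from P, ejecting 6. So w(1) = 6. P is now [].

So w = 6 8 5 4 2 1 3 7.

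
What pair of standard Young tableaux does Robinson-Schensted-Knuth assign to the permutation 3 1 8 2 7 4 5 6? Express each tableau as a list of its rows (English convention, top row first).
Insert each entry of the permutation into P by Schensted row insertion, recording in Q the position of each new cell.

After inserting 3: P = [[3]].
After inserting 1: P = [[1], [3]].
After inserting 8: P = [[1, 8], [3]].
After inserting 2: P = [[1, 2], [3, 8]].
After inserting 7: P = [[1, 2, 7], [3, 8]].
After inserting 4: P = [[1, 2, 4], [3, 7], [8]].
After inserting 5: P = [[1, 2, 4, 5], [3, 7], [8]].
After inserting 6: P = [[1, 2, 4, 5, 6], [3, 7], [8]].

So P = [[1, 2, 4, 5, 6], [3, 7], [8]], Q = [[1, 3, 5, 7, 8], [2, 4], [6]].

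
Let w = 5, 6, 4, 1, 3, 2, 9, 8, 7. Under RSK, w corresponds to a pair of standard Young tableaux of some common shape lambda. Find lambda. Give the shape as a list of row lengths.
Row-insert each entry into an empty tableau.

After inserting 5: P = [[5]].
After inserting 6: P = [[5, 6]].
After inserting 4: P = [[4, 6], [5]].
After inserting 1: P = [[1, 6], [4], [5]].
After inserting 3: P = [[1, 3], [4, 6], [5]].
After inserting 2: P = [[1, 2], [3, 6], [4], [5]].
After inserting 9: P = [[1, 2, 9], [3, 6], [4], [5]].
After inserting 8: P = [[1, 2, 8], [3, 6, 9], [4], [5]].
After inserting 7: P = [[1, 2, 7], [3, 6, 8], [4, 9], [5]].

The final insertion tableau P = [[1, 2, 7], [3, 6, 8], [4, 9], [5]] has shape [3, 3, 2, 1].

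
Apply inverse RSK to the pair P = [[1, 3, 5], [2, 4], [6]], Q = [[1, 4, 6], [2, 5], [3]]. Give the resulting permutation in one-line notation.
Reverse the RSK construction: for i from n down to 1, find the cell of Q containing i, remove the entry at that cell from P, and reverse-bump it up through P; the value ejected from row 1 is w(i).

Step i=6: Q has 6 at row 1, column 3; remove that cell from P, ejecting 5. So w(6) = 5. P is now [[1, 3], [2, 4], [6]].
Step i=5: Q has 5 at row 2, column 2; remove 4 from row 2 of P and reverse-bump: 4 enters row 1 and ejects 3. So w(5) = 3. P is now [[1, 4], [2], [6]].
Step i=4: Q has 4 at row 1, column 2; remove that cell from P, ejecting 4. So w(4) = 4. P is now [[1], [2], [6]].
Step i=3: Q has 3 at row 3, column 1; remove 6 from row 3 of P and reverse-bump: 6 enters row 2 and ejects 2; 2 enters row 1 and ejects 1. So w(3) = 1. P is now [[2], [6]].
Step i=2: Q has 2 at row 2, column 1; remove 6 from row 2 of P and reverse-bump: 6 enters row 1 and ejects 2. So w(2) = 2. P is now [[6]].
Step i=1: Q has 1 at row 1, column 1; remove that cell from P, ejecting 6. So w(1) = 6. P is now [].

So w = 6 2 1 4 3 5.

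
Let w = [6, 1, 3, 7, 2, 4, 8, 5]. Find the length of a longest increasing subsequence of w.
4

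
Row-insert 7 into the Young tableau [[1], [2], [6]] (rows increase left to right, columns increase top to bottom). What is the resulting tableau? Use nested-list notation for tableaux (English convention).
[[1, 7], [2], [6]]

7 is larger than every entry of row 1, so it is appended to row 1. The new tableau is [[1, 7], [2], [6]].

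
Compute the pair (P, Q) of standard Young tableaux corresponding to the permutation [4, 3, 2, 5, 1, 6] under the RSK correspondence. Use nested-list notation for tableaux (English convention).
P = [[1, 5, 6], [2], [3], [4]], Q = [[1, 4, 6], [2], [3], [5]]

Insert each entry of the permutation into P by Schensted row insertion, recording in Q the position of each new cell.

After inserting 4: P = [[4]].
After inserting 3: P = [[3], [4]].
After inserting 2: P = [[2], [3], [4]].
After inserting 5: P = [[2, 5], [3], [4]].
After inserting 1: P = [[1, 5], [2], [3], [4]].
After inserting 6: P = [[1, 5, 6], [2], [3], [4]].

So P = [[1, 5, 6], [2], [3], [4]], Q = [[1, 4, 6], [2], [3], [5]].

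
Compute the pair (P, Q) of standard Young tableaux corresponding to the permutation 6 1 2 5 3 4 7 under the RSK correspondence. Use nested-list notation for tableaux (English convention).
P = [[1, 2, 3, 4, 7], [5], [6]], Q = [[1, 3, 4, 6, 7], [2], [5]]

Insert each entry of the permutation into P by Schensted row insertion, recording in Q the position of each new cell.

Insert 6: appended to row 1. P = [[6]], Q = [[1]].
Insert 1: 1 bumps 6 from row 1; 6 starts row 2. P = [[1], [6]], Q = [[1], [2]].
Insert 2: appended to row 1. P = [[1, 2], [6]], Q = [[1, 3], [2]].
Insert 5: appended to row 1. P = [[1, 2, 5], [6]], Q = [[1, 3, 4], [2]].
Insert 3: 3 bumps 5 from row 1; 5 bumps 6 from row 2; 6 starts row 3. P = [[1, 2, 3], [5], [6]], Q = [[1, 3, 4], [2], [5]].
Insert 4: appended to row 1. P = [[1, 2, 3, 4], [5], [6]], Q = [[1, 3, 4, 6], [2], [5]].
Insert 7: appended to row 1. P = [[1, 2, 3, 4, 7], [5], [6]], Q = [[1, 3, 4, 6, 7], [2], [5]].

So P = [[1, 2, 3, 4, 7], [5], [6]], Q = [[1, 3, 4, 6, 7], [2], [5]].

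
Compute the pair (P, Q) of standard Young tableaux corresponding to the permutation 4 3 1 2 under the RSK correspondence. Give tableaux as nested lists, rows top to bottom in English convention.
Insert each entry of the permutation into P by Schensted row insertion, recording in Q the position of each new cell.

Insert 4: appended to row 1. P = [[4]], Q = [[1]].
Insert 3: 3 bumps 4 from row 1; 4 starts row 2. P = [[3], [4]], Q = [[1], [2]].
Insert 1: 1 bumps 3 from row 1; 3 bumps 4 from row 2; 4 starts row 3. P = [[1], [3], [4]], Q = [[1], [2], [3]].
Insert 2: appended to row 1. P = [[1, 2], [3], [4]], Q = [[1, 4], [2], [3]].

So P = [[1, 2], [3], [4]], Q = [[1, 4], [2], [3]].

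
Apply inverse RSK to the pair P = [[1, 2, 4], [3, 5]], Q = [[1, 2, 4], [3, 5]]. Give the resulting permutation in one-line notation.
Reverse RSK: for i = n, n-1, ..., 1, locate i in Q, remove the corresponding corner cell from P, and reverse-bump its entry up through P; the value ejected from row 1 is w(i).

So w = 1 3 2 5 4.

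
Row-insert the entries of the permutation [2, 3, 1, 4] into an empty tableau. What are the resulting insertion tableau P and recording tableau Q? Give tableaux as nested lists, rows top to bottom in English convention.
Insert each entry of the permutation into P by Schensted row insertion, recording in Q the position of each new cell.

After inserting 2: P = [[2]].
After inserting 3: P = [[2, 3]].
After inserting 1: P = [[1, 3], [2]].
After inserting 4: P = [[1, 3, 4], [2]].

So P = [[1, 3, 4], [2]], Q = [[1, 2, 4], [3]].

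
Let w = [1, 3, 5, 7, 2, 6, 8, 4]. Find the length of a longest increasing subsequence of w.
5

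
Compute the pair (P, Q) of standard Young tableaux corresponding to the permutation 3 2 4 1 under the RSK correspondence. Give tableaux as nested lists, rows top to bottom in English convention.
Insert each entry of the permutation into P by Schensted row insertion, recording in Q the position of each new cell.

Insert 3: appended to row 1. P = [[3]], Q = [[1]].
Insert 2: 2 bumps 3 from row 1; 3 starts row 2. P = [[2], [3]], Q = [[1], [2]].
Insert 4: appended to row 1. P = [[2, 4], [3]], Q = [[1, 3], [2]].
Insert 1: 1 bumps 2 from row 1; 2 bumps 3 from row 2; 3 starts row 3. P = [[1, 4], [2], [3]], Q = [[1, 3], [2], [4]].

So P = [[1, 4], [2], [3]], Q = [[1, 3], [2], [4]].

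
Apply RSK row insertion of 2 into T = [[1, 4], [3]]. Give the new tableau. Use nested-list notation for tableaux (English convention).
[[1, 2], [3, 4]]

In row 1, 2 replaces 4 (the leftmost entry greater than 2); 4 is bumped to row 2. 4 is appended to row 2. The new tableau is [[1, 2], [3, 4]].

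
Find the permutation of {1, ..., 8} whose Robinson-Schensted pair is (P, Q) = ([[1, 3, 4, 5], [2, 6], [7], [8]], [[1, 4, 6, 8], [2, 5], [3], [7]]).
Reverse the RSK construction: for i from n down to 1, find the cell of Q containing i, remove the entry at that cell from P, and reverse-bump it up through P; the value ejected from row 1 is w(i).

Step i=8: Q has 8 at row 1, column 4; remove that cell from P, ejecting 5. So w(8) = 5. P is now [[1, 3, 4], [2, 6], [7], [8]].
Step i=7: Q has 7 at row 4, column 1; remove 8 from row 4 of P and reverse-bump: 8 enters row 3 and ejects 7; 7 enters row 2 and ejects 6; 6 enters row 1 and ejects 4. So w(7) = 4. P is now [[1, 3, 6], [2, 7], [8]].
Step i=6: Q has 6 at row 1, column 3; remove that cell from P, ejecting 6. So w(6) = 6. P is now [[1, 3], [2, 7], [8]].
Step i=5: Q has 5 at row 2, column 2; remove 7 from row 2 of P and reverse-bump: 7 enters row 1 and ejects 3. So w(5) = 3. P is now [[1, 7], [2], [8]].
Step i=4: Q has 4 at row 1, column 2; remove that cell from P, ejecting 7. So w(4) = 7. P is now [[1], [2], [8]].
Step i=3: Q has 3 at row 3, column 1; remove 8 from row 3 of P and reverse-bump: 8 enters row 2 and ejects 2; 2 enters row 1 and ejects 1. So w(3) = 1. P is now [[2], [8]].
Step i=2: Q has 2 at row 2, column 1; remove 8 from row 2 of P and reverse-bump: 8 enters row 1 and ejects 2. So w(2) = 2. P is now [[8]].
Step i=1: Q has 1 at row 1, column 1; remove that cell from P, ejecting 8. So w(1) = 8. P is now [].

So w = 8 2 1 7 3 6 4 5.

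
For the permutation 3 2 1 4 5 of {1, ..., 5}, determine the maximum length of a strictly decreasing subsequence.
3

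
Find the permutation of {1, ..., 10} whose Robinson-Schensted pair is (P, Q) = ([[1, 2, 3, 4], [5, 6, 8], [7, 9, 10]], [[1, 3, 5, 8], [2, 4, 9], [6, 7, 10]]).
Reverse the RSK construction: for i from n down to 1, find the cell of Q containing i, remove the entry at that cell from P, and reverse-bump it up through P; the value ejected from row 1 is w(i).

Step i=10: Q has 10 at row 3, column 3; remove 10 from row 3 of P and reverse-bump: 10 enters row 2 and ejects 8; 8 enters row 1 and ejects 4. So w(10) = 4. P is now [[1, 2, 3, 8], [5, 6, 10], [7, 9]].
Step i=9: Q has 9 at row 2, column 3; remove 10 from row 2 of P and reverse-bump: 10 enters row 1 and ejects 8. So w(9) = 8. P is now [[1, 2, 3, 10], [5, 6], [7, 9]].
Step i=8: Q has 8 at row 1, column 4; remove that cell from P, ejecting 10. So w(8) = 10. P is now [[1, 2, 3], [5, 6], [7, 9]].
Step i=7: Q has 7 at row 3, column 2; remove 9 from row 3 of P and reverse-bump: 9 enters row 2 and ejects 6; 6 enters row 1 and ejects 3. So w(7) = 3. P is now [[1, 2, 6], [5, 9], [7]].
Step i=6: Q has 6 at row 3, column 1; remove 7 from row 3 of P and reverse-bump: 7 enters row 2 and ejects 5; 5 enters row 1 and ejects 2. So w(6) = 2. P is now [[1, 5, 6], [7, 9]].
Step i=5: Q has 5 at row 1, column 3; remove that cell from P, ejecting 6. So w(5) = 6. P is now [[1, 5], [7, 9]].
Step i=4: Q has 4 at row 2, column 2; remove 9 from row 2 of P and reverse-bump: 9 enters row 1 and ejects 5. So w(4) = 5. P is now [[1, 9], [7]].
Step i=3: Q has 3 at row 1, column 2; remove that cell from P, ejecting 9. So w(3) = 9. P is now [[1], [7]].
Step i=2: Q has 2 at row 2, column 1; remove 7 from row 2 of P and reverse-bump: 7 enters row 1 and ejects 1. So w(2) = 1. P is now [[7]].
Step i=1: Q has 1 at row 1, column 1; remove that cell from P, ejecting 7. So w(1) = 7. P is now [].

So w = 7 1 9 5 6 2 3 10 8 4.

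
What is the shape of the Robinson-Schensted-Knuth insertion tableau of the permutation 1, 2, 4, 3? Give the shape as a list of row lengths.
[3, 1]

Row-insert each entry into an empty tableau.

After inserting 1: P = [[1]].
After inserting 2: P = [[1, 2]].
After inserting 4: P = [[1, 2, 4]].
After inserting 3: P = [[1, 2, 3], [4]].

The final insertion tableau P = [[1, 2, 3], [4]] has shape [3, 1].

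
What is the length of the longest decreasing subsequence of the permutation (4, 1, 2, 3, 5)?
2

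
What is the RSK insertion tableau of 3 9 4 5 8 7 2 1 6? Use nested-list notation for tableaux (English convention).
Insert 3: appended to row 1. P = [[3]].
Insert 9: appended to row 1. P = [[3, 9]].
Insert 4: 4 bumps 9 from row 1; 9 starts row 2. P = [[3, 4], [9]].
Insert 5: appended to row 1. P = [[3, 4, 5], [9]].
Insert 8: appended to row 1. P = [[3, 4, 5, 8], [9]].
Insert 7: 7 bumps 8 from row 1; 8 bumps 9 from row 2; 9 starts row 3. P = [[3, 4, 5, 7], [8], [9]].
Insert 2: 2 bumps 3 from row 1; 3 bumps 8 from row 2; 8 bumps 9 from row 3; 9 starts row 4. P = [[2, 4, 5, 7], [3], [8], [9]].
Insert 1: 1 bumps 2 from row 1; 2 bumps 3 from row 2; 3 bumps 8 from row 3; 8 bumps 9 from row 4; 9 starts row 5. P = [[1, 4, 5, 7], [2], [3], [8], [9]].
Insert 6: 6 bumps 7 from row 1; 7 appends to row 2. P = [[1, 4, 5, 6], [2, 7], [3], [8], [9]].

So P = [[1, 4, 5, 6], [2, 7], [3], [8], [9]].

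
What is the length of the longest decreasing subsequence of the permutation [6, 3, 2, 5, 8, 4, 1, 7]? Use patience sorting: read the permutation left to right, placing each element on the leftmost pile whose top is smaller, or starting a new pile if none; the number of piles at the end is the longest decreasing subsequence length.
6: new pile. tops = [6]
3: new pile. tops = [6, 3]
2: new pile. tops = [6, 3, 2]
5: onto pile 2 (replacing 3). tops = [6, 5, 2]
8: onto pile 1 (replacing 6). tops = [8, 5, 2]
4: onto pile 3 (replacing 2). tops = [8, 5, 4]
1: new pile. tops = [8, 5, 4, 1]
7: onto pile 2 (replacing 5). tops = [8, 7, 4, 1]

4 piles, so the longest decreasing subsequence has length 4.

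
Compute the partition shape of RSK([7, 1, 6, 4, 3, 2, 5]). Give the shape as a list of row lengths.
Row-insert each entry into an empty tableau.

After inserting 7: P = [[7]].
After inserting 1: P = [[1], [7]].
After inserting 6: P = [[1, 6], [7]].
After inserting 4: P = [[1, 4], [6], [7]].
After inserting 3: P = [[1, 3], [4], [6], [7]].
After inserting 2: P = [[1, 2], [3], [4], [6], [7]].
After inserting 5: P = [[1, 2, 5], [3], [4], [6], [7]].

The final insertion tableau P = [[1, 2, 5], [3], [4], [6], [7]] has shape [3, 1, 1, 1, 1].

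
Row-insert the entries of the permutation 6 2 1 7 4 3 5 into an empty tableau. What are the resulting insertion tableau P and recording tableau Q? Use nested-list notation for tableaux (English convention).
P = [[1, 3, 5], [2, 4], [6, 7]], Q = [[1, 4, 7], [2, 5], [3, 6]]

Insert each entry of the permutation into P by Schensted row insertion, recording in Q the position of each new cell.

Insert 6: appended to row 1. P = [[6]].
Insert 2: 2 bumps 6 from row 1; 6 starts row 2. P = [[2], [6]].
Insert 1: 1 bumps 2 from row 1; 2 bumps 6 from row 2; 6 starts row 3. P = [[1], [2], [6]].
Insert 7: appended to row 1. P = [[1, 7], [2], [6]].
Insert 4: 4 bumps 7 from row 1; 7 appends to row 2. P = [[1, 4], [2, 7], [6]].
Insert 3: 3 bumps 4 from row 1; 4 bumps 7 from row 2; 7 appends to row 3. P = [[1, 3], [2, 4], [6, 7]].
Insert 5: appended to row 1. P = [[1, 3, 5], [2, 4], [6, 7]].

So P = [[1, 3, 5], [2, 4], [6, 7]], Q = [[1, 4, 7], [2, 5], [3, 6]].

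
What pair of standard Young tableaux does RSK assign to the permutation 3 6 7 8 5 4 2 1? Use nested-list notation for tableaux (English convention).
Insert each entry of the permutation into P by Schensted row insertion, recording in Q the position of each new cell.

After inserting 3: P = [[3]].
After inserting 6: P = [[3, 6]].
After inserting 7: P = [[3, 6, 7]].
After inserting 8: P = [[3, 6, 7, 8]].
After inserting 5: P = [[3, 5, 7, 8], [6]].
After inserting 4: P = [[3, 4, 7, 8], [5], [6]].
After inserting 2: P = [[2, 4, 7, 8], [3], [5], [6]].
After inserting 1: P = [[1, 4, 7, 8], [2], [3], [5], [6]].

So P = [[1, 4, 7, 8], [2], [3], [5], [6]], Q = [[1, 2, 3, 4], [5], [6], [7], [8]].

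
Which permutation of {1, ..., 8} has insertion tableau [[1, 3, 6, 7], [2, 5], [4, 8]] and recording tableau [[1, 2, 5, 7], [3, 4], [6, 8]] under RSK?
Reverse the RSK construction: for i from n down to 1, find the cell of Q containing i, remove the entry at that cell from P, and reverse-bump it up through P; the value ejected from row 1 is w(i).

Step i=8: Q has 8 at row 3, column 2; remove 8 from row 3 of P and reverse-bump: 8 enters row 2 and ejects 5; 5 enters row 1 and ejects 3. So w(8) = 3. P is now [[1, 5, 6, 7], [2, 8], [4]].
Step i=7: Q has 7 at row 1, column 4; remove that cell from P, ejecting 7. So w(7) = 7. P is now [[1, 5, 6], [2, 8], [4]].
Step i=6: Q has 6 at row 3, column 1; remove 4 from row 3 of P and reverse-bump: 4 enters row 2 and ejects 2; 2 enters row 1 and ejects 1. So w(6) = 1. P is now [[2, 5, 6], [4, 8]].
Step i=5: Q has 5 at row 1, column 3; remove that cell from P, ejecting 6. So w(5) = 6. P is now [[2, 5], [4, 8]].
Step i=4: Q has 4 at row 2, column 2; remove 8 from row 2 of P and reverse-bump: 8 enters row 1 and ejects 5. So w(4) = 5. P is now [[2, 8], [4]].
Step i=3: Q has 3 at row 2, column 1; remove 4 from row 2 of P and reverse-bump: 4 enters row 1 and ejects 2. So w(3) = 2. P is now [[4, 8]].
Step i=2: Q has 2 at row 1, column 2; remove that cell from P, ejecting 8. So w(2) = 8. P is now [[4]].
Step i=1: Q has 1 at row 1, column 1; remove that cell from P, ejecting 4. So w(1) = 4. P is now [].

So w = 4 8 2 5 6 1 7 3.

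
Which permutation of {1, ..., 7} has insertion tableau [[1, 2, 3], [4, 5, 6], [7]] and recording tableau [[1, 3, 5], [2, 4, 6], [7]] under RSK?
4 1 5 2 7 6 3

Reverse the RSK construction: for i from n down to 1, find the cell of Q containing i, remove the entry at that cell from P, and reverse-bump it up through P; the value ejected from row 1 is w(i).

Step i=7: Q has 7 at row 3, column 1; remove 7 from row 3 of P and reverse-bump: 7 enters row 2 and ejects 6; 6 enters row 1 and ejects 3. So w(7) = 3. P is now [[1, 2, 6], [4, 5, 7]].
Step i=6: Q has 6 at row 2, column 3; remove 7 from row 2 of P and reverse-bump: 7 enters row 1 and ejects 6. So w(6) = 6. P is now [[1, 2, 7], [4, 5]].
Step i=5: Q has 5 at row 1, column 3; remove that cell from P, ejecting 7. So w(5) = 7. P is now [[1, 2], [4, 5]].
Step i=4: Q has 4 at row 2, column 2; remove 5 from row 2 of P and reverse-bump: 5 enters row 1 and ejects 2. So w(4) = 2. P is now [[1, 5], [4]].
Step i=3: Q has 3 at row 1, column 2; remove that cell from P, ejecting 5. So w(3) = 5. P is now [[1], [4]].
Step i=2: Q has 2 at row 2, column 1; remove 4 from row 2 of P and reverse-bump: 4 enters row 1 and ejects 1. So w(2) = 1. P is now [[4]].
Step i=1: Q has 1 at row 1, column 1; remove that cell from P, ejecting 4. So w(1) = 4. P is now [].

So w = 4 1 5 2 7 6 3.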